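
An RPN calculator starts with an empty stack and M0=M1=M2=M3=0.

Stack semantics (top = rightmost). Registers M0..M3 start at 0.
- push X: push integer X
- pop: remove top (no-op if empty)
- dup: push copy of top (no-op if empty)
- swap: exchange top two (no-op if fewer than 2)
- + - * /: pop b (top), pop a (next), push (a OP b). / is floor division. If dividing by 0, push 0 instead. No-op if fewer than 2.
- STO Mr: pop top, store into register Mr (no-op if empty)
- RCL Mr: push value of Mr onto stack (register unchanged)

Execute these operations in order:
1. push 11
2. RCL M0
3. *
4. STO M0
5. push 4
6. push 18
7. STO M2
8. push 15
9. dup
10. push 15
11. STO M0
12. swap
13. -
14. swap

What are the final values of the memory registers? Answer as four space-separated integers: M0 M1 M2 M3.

Answer: 15 0 18 0

Derivation:
After op 1 (push 11): stack=[11] mem=[0,0,0,0]
After op 2 (RCL M0): stack=[11,0] mem=[0,0,0,0]
After op 3 (*): stack=[0] mem=[0,0,0,0]
After op 4 (STO M0): stack=[empty] mem=[0,0,0,0]
After op 5 (push 4): stack=[4] mem=[0,0,0,0]
After op 6 (push 18): stack=[4,18] mem=[0,0,0,0]
After op 7 (STO M2): stack=[4] mem=[0,0,18,0]
After op 8 (push 15): stack=[4,15] mem=[0,0,18,0]
After op 9 (dup): stack=[4,15,15] mem=[0,0,18,0]
After op 10 (push 15): stack=[4,15,15,15] mem=[0,0,18,0]
After op 11 (STO M0): stack=[4,15,15] mem=[15,0,18,0]
After op 12 (swap): stack=[4,15,15] mem=[15,0,18,0]
After op 13 (-): stack=[4,0] mem=[15,0,18,0]
After op 14 (swap): stack=[0,4] mem=[15,0,18,0]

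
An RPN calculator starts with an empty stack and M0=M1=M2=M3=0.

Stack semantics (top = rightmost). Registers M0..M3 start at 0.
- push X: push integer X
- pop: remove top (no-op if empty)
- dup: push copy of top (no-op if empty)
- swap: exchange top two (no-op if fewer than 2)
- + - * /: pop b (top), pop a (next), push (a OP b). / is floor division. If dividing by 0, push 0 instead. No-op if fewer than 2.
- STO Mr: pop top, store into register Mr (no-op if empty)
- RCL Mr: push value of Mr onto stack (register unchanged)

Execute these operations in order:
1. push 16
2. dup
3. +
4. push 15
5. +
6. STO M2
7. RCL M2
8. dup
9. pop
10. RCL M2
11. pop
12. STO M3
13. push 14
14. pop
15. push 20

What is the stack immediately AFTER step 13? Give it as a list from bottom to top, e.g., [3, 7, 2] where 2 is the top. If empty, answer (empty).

After op 1 (push 16): stack=[16] mem=[0,0,0,0]
After op 2 (dup): stack=[16,16] mem=[0,0,0,0]
After op 3 (+): stack=[32] mem=[0,0,0,0]
After op 4 (push 15): stack=[32,15] mem=[0,0,0,0]
After op 5 (+): stack=[47] mem=[0,0,0,0]
After op 6 (STO M2): stack=[empty] mem=[0,0,47,0]
After op 7 (RCL M2): stack=[47] mem=[0,0,47,0]
After op 8 (dup): stack=[47,47] mem=[0,0,47,0]
After op 9 (pop): stack=[47] mem=[0,0,47,0]
After op 10 (RCL M2): stack=[47,47] mem=[0,0,47,0]
After op 11 (pop): stack=[47] mem=[0,0,47,0]
After op 12 (STO M3): stack=[empty] mem=[0,0,47,47]
After op 13 (push 14): stack=[14] mem=[0,0,47,47]

[14]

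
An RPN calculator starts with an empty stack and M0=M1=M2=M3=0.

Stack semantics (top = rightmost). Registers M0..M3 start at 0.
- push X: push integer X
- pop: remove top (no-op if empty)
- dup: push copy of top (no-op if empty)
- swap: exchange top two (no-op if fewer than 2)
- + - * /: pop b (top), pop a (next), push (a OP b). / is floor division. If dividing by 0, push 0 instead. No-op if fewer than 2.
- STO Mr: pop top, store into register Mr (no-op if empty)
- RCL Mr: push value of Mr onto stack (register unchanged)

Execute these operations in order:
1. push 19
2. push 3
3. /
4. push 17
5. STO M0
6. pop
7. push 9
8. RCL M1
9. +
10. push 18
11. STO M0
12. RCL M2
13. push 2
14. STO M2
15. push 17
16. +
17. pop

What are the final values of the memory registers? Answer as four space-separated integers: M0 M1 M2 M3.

After op 1 (push 19): stack=[19] mem=[0,0,0,0]
After op 2 (push 3): stack=[19,3] mem=[0,0,0,0]
After op 3 (/): stack=[6] mem=[0,0,0,0]
After op 4 (push 17): stack=[6,17] mem=[0,0,0,0]
After op 5 (STO M0): stack=[6] mem=[17,0,0,0]
After op 6 (pop): stack=[empty] mem=[17,0,0,0]
After op 7 (push 9): stack=[9] mem=[17,0,0,0]
After op 8 (RCL M1): stack=[9,0] mem=[17,0,0,0]
After op 9 (+): stack=[9] mem=[17,0,0,0]
After op 10 (push 18): stack=[9,18] mem=[17,0,0,0]
After op 11 (STO M0): stack=[9] mem=[18,0,0,0]
After op 12 (RCL M2): stack=[9,0] mem=[18,0,0,0]
After op 13 (push 2): stack=[9,0,2] mem=[18,0,0,0]
After op 14 (STO M2): stack=[9,0] mem=[18,0,2,0]
After op 15 (push 17): stack=[9,0,17] mem=[18,0,2,0]
After op 16 (+): stack=[9,17] mem=[18,0,2,0]
After op 17 (pop): stack=[9] mem=[18,0,2,0]

Answer: 18 0 2 0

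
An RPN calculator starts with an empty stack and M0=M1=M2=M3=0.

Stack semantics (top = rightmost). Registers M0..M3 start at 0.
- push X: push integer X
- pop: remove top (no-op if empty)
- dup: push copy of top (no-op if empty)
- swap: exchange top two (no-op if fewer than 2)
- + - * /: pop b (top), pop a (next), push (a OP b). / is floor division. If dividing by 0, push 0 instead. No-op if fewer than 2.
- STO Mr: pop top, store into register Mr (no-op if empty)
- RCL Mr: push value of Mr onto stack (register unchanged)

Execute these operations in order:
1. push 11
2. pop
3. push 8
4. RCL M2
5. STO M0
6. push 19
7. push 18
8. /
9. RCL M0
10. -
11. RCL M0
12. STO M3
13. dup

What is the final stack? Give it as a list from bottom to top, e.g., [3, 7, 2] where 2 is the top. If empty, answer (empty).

After op 1 (push 11): stack=[11] mem=[0,0,0,0]
After op 2 (pop): stack=[empty] mem=[0,0,0,0]
After op 3 (push 8): stack=[8] mem=[0,0,0,0]
After op 4 (RCL M2): stack=[8,0] mem=[0,0,0,0]
After op 5 (STO M0): stack=[8] mem=[0,0,0,0]
After op 6 (push 19): stack=[8,19] mem=[0,0,0,0]
After op 7 (push 18): stack=[8,19,18] mem=[0,0,0,0]
After op 8 (/): stack=[8,1] mem=[0,0,0,0]
After op 9 (RCL M0): stack=[8,1,0] mem=[0,0,0,0]
After op 10 (-): stack=[8,1] mem=[0,0,0,0]
After op 11 (RCL M0): stack=[8,1,0] mem=[0,0,0,0]
After op 12 (STO M3): stack=[8,1] mem=[0,0,0,0]
After op 13 (dup): stack=[8,1,1] mem=[0,0,0,0]

Answer: [8, 1, 1]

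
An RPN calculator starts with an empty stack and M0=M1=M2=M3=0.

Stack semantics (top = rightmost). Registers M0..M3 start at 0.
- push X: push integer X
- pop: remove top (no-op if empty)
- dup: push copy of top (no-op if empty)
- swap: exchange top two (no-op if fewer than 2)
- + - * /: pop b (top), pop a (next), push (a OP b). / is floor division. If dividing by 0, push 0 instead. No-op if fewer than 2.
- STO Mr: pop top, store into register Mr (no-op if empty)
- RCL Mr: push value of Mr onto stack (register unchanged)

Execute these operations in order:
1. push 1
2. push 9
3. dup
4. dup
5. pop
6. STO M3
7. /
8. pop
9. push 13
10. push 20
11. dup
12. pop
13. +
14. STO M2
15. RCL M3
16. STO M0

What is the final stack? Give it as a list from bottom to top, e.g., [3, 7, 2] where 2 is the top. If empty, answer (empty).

After op 1 (push 1): stack=[1] mem=[0,0,0,0]
After op 2 (push 9): stack=[1,9] mem=[0,0,0,0]
After op 3 (dup): stack=[1,9,9] mem=[0,0,0,0]
After op 4 (dup): stack=[1,9,9,9] mem=[0,0,0,0]
After op 5 (pop): stack=[1,9,9] mem=[0,0,0,0]
After op 6 (STO M3): stack=[1,9] mem=[0,0,0,9]
After op 7 (/): stack=[0] mem=[0,0,0,9]
After op 8 (pop): stack=[empty] mem=[0,0,0,9]
After op 9 (push 13): stack=[13] mem=[0,0,0,9]
After op 10 (push 20): stack=[13,20] mem=[0,0,0,9]
After op 11 (dup): stack=[13,20,20] mem=[0,0,0,9]
After op 12 (pop): stack=[13,20] mem=[0,0,0,9]
After op 13 (+): stack=[33] mem=[0,0,0,9]
After op 14 (STO M2): stack=[empty] mem=[0,0,33,9]
After op 15 (RCL M3): stack=[9] mem=[0,0,33,9]
After op 16 (STO M0): stack=[empty] mem=[9,0,33,9]

Answer: (empty)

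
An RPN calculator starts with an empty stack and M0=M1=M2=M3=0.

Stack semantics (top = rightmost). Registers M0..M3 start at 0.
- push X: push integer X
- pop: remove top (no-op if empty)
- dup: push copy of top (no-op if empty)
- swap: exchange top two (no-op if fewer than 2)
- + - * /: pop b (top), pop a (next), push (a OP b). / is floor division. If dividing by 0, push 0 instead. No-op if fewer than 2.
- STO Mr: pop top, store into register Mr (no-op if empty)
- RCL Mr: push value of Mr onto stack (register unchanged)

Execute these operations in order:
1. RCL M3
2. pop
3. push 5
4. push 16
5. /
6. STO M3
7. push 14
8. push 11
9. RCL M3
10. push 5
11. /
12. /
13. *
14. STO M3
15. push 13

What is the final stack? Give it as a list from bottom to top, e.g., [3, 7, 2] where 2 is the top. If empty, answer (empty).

Answer: [13]

Derivation:
After op 1 (RCL M3): stack=[0] mem=[0,0,0,0]
After op 2 (pop): stack=[empty] mem=[0,0,0,0]
After op 3 (push 5): stack=[5] mem=[0,0,0,0]
After op 4 (push 16): stack=[5,16] mem=[0,0,0,0]
After op 5 (/): stack=[0] mem=[0,0,0,0]
After op 6 (STO M3): stack=[empty] mem=[0,0,0,0]
After op 7 (push 14): stack=[14] mem=[0,0,0,0]
After op 8 (push 11): stack=[14,11] mem=[0,0,0,0]
After op 9 (RCL M3): stack=[14,11,0] mem=[0,0,0,0]
After op 10 (push 5): stack=[14,11,0,5] mem=[0,0,0,0]
After op 11 (/): stack=[14,11,0] mem=[0,0,0,0]
After op 12 (/): stack=[14,0] mem=[0,0,0,0]
After op 13 (*): stack=[0] mem=[0,0,0,0]
After op 14 (STO M3): stack=[empty] mem=[0,0,0,0]
After op 15 (push 13): stack=[13] mem=[0,0,0,0]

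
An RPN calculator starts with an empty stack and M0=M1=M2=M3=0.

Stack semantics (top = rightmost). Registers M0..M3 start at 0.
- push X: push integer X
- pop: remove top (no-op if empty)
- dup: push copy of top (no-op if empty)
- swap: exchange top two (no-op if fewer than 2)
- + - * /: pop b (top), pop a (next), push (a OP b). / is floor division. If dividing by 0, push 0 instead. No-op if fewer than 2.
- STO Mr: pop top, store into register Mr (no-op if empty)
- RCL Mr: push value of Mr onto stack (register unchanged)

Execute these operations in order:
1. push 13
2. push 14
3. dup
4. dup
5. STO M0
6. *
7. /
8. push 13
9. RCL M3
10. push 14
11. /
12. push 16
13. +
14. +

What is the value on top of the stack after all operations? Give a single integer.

Answer: 29

Derivation:
After op 1 (push 13): stack=[13] mem=[0,0,0,0]
After op 2 (push 14): stack=[13,14] mem=[0,0,0,0]
After op 3 (dup): stack=[13,14,14] mem=[0,0,0,0]
After op 4 (dup): stack=[13,14,14,14] mem=[0,0,0,0]
After op 5 (STO M0): stack=[13,14,14] mem=[14,0,0,0]
After op 6 (*): stack=[13,196] mem=[14,0,0,0]
After op 7 (/): stack=[0] mem=[14,0,0,0]
After op 8 (push 13): stack=[0,13] mem=[14,0,0,0]
After op 9 (RCL M3): stack=[0,13,0] mem=[14,0,0,0]
After op 10 (push 14): stack=[0,13,0,14] mem=[14,0,0,0]
After op 11 (/): stack=[0,13,0] mem=[14,0,0,0]
After op 12 (push 16): stack=[0,13,0,16] mem=[14,0,0,0]
After op 13 (+): stack=[0,13,16] mem=[14,0,0,0]
After op 14 (+): stack=[0,29] mem=[14,0,0,0]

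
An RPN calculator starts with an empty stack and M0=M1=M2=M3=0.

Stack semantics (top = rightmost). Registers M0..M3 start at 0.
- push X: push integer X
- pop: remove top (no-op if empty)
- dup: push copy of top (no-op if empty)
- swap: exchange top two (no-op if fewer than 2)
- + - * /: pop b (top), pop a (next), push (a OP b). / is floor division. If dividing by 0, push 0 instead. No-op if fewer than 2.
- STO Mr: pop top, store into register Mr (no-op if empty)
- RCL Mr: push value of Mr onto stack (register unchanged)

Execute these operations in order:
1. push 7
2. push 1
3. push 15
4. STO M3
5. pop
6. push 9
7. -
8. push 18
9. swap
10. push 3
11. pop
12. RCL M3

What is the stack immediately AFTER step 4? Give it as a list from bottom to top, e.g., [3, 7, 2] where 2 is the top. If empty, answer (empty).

After op 1 (push 7): stack=[7] mem=[0,0,0,0]
After op 2 (push 1): stack=[7,1] mem=[0,0,0,0]
After op 3 (push 15): stack=[7,1,15] mem=[0,0,0,0]
After op 4 (STO M3): stack=[7,1] mem=[0,0,0,15]

[7, 1]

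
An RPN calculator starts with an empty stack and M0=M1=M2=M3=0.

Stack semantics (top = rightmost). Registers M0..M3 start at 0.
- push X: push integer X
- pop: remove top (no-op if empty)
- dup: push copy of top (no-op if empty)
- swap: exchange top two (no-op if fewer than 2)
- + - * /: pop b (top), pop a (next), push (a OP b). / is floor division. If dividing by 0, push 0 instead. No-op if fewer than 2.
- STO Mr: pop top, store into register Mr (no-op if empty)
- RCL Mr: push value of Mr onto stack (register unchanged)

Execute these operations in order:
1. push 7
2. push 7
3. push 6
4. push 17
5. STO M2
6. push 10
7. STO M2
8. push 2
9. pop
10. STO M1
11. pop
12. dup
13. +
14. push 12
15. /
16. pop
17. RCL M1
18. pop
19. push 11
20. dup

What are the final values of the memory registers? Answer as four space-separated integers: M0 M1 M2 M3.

After op 1 (push 7): stack=[7] mem=[0,0,0,0]
After op 2 (push 7): stack=[7,7] mem=[0,0,0,0]
After op 3 (push 6): stack=[7,7,6] mem=[0,0,0,0]
After op 4 (push 17): stack=[7,7,6,17] mem=[0,0,0,0]
After op 5 (STO M2): stack=[7,7,6] mem=[0,0,17,0]
After op 6 (push 10): stack=[7,7,6,10] mem=[0,0,17,0]
After op 7 (STO M2): stack=[7,7,6] mem=[0,0,10,0]
After op 8 (push 2): stack=[7,7,6,2] mem=[0,0,10,0]
After op 9 (pop): stack=[7,7,6] mem=[0,0,10,0]
After op 10 (STO M1): stack=[7,7] mem=[0,6,10,0]
After op 11 (pop): stack=[7] mem=[0,6,10,0]
After op 12 (dup): stack=[7,7] mem=[0,6,10,0]
After op 13 (+): stack=[14] mem=[0,6,10,0]
After op 14 (push 12): stack=[14,12] mem=[0,6,10,0]
After op 15 (/): stack=[1] mem=[0,6,10,0]
After op 16 (pop): stack=[empty] mem=[0,6,10,0]
After op 17 (RCL M1): stack=[6] mem=[0,6,10,0]
After op 18 (pop): stack=[empty] mem=[0,6,10,0]
After op 19 (push 11): stack=[11] mem=[0,6,10,0]
After op 20 (dup): stack=[11,11] mem=[0,6,10,0]

Answer: 0 6 10 0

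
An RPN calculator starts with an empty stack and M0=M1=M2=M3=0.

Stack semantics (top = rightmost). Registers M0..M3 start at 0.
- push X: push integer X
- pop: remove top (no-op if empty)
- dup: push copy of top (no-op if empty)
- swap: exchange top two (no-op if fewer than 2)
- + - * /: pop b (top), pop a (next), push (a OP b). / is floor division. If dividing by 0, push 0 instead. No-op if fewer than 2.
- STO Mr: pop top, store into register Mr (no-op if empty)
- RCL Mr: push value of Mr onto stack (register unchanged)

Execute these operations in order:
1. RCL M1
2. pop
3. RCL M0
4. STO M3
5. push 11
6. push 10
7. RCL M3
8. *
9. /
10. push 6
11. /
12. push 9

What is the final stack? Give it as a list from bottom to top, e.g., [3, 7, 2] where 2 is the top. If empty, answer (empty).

Answer: [0, 9]

Derivation:
After op 1 (RCL M1): stack=[0] mem=[0,0,0,0]
After op 2 (pop): stack=[empty] mem=[0,0,0,0]
After op 3 (RCL M0): stack=[0] mem=[0,0,0,0]
After op 4 (STO M3): stack=[empty] mem=[0,0,0,0]
After op 5 (push 11): stack=[11] mem=[0,0,0,0]
After op 6 (push 10): stack=[11,10] mem=[0,0,0,0]
After op 7 (RCL M3): stack=[11,10,0] mem=[0,0,0,0]
After op 8 (*): stack=[11,0] mem=[0,0,0,0]
After op 9 (/): stack=[0] mem=[0,0,0,0]
After op 10 (push 6): stack=[0,6] mem=[0,0,0,0]
After op 11 (/): stack=[0] mem=[0,0,0,0]
After op 12 (push 9): stack=[0,9] mem=[0,0,0,0]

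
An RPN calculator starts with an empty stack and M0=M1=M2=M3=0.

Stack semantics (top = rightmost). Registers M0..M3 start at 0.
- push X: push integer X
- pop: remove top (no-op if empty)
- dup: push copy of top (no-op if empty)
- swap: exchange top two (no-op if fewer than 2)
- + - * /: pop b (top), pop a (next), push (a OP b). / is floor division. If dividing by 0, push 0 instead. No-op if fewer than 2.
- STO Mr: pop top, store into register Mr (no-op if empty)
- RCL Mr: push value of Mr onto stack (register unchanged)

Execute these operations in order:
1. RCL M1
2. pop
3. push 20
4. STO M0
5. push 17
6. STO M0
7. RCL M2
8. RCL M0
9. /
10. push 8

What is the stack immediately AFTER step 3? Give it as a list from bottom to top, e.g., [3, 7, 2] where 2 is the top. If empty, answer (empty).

After op 1 (RCL M1): stack=[0] mem=[0,0,0,0]
After op 2 (pop): stack=[empty] mem=[0,0,0,0]
After op 3 (push 20): stack=[20] mem=[0,0,0,0]

[20]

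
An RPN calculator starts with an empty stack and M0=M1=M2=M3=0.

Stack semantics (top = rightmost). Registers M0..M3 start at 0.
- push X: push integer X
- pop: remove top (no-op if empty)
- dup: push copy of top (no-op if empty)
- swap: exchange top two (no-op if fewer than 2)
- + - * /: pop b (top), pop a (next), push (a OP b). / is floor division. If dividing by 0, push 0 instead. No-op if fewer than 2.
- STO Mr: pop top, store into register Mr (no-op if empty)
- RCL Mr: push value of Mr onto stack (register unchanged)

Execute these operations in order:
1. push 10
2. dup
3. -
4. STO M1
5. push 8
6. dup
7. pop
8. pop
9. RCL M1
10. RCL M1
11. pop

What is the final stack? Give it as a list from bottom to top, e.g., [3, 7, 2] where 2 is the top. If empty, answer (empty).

Answer: [0]

Derivation:
After op 1 (push 10): stack=[10] mem=[0,0,0,0]
After op 2 (dup): stack=[10,10] mem=[0,0,0,0]
After op 3 (-): stack=[0] mem=[0,0,0,0]
After op 4 (STO M1): stack=[empty] mem=[0,0,0,0]
After op 5 (push 8): stack=[8] mem=[0,0,0,0]
After op 6 (dup): stack=[8,8] mem=[0,0,0,0]
After op 7 (pop): stack=[8] mem=[0,0,0,0]
After op 8 (pop): stack=[empty] mem=[0,0,0,0]
After op 9 (RCL M1): stack=[0] mem=[0,0,0,0]
After op 10 (RCL M1): stack=[0,0] mem=[0,0,0,0]
After op 11 (pop): stack=[0] mem=[0,0,0,0]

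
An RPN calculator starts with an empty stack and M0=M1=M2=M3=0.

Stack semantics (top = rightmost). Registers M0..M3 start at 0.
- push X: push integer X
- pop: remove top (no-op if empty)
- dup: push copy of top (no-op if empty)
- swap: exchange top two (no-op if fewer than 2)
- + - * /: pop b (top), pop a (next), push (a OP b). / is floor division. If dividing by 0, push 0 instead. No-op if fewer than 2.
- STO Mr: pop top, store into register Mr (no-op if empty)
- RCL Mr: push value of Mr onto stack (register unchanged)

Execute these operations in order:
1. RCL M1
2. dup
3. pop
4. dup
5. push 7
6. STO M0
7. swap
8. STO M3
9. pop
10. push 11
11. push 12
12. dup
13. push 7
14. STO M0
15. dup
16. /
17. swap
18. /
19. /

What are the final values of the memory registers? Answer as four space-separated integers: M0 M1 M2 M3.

After op 1 (RCL M1): stack=[0] mem=[0,0,0,0]
After op 2 (dup): stack=[0,0] mem=[0,0,0,0]
After op 3 (pop): stack=[0] mem=[0,0,0,0]
After op 4 (dup): stack=[0,0] mem=[0,0,0,0]
After op 5 (push 7): stack=[0,0,7] mem=[0,0,0,0]
After op 6 (STO M0): stack=[0,0] mem=[7,0,0,0]
After op 7 (swap): stack=[0,0] mem=[7,0,0,0]
After op 8 (STO M3): stack=[0] mem=[7,0,0,0]
After op 9 (pop): stack=[empty] mem=[7,0,0,0]
After op 10 (push 11): stack=[11] mem=[7,0,0,0]
After op 11 (push 12): stack=[11,12] mem=[7,0,0,0]
After op 12 (dup): stack=[11,12,12] mem=[7,0,0,0]
After op 13 (push 7): stack=[11,12,12,7] mem=[7,0,0,0]
After op 14 (STO M0): stack=[11,12,12] mem=[7,0,0,0]
After op 15 (dup): stack=[11,12,12,12] mem=[7,0,0,0]
After op 16 (/): stack=[11,12,1] mem=[7,0,0,0]
After op 17 (swap): stack=[11,1,12] mem=[7,0,0,0]
After op 18 (/): stack=[11,0] mem=[7,0,0,0]
After op 19 (/): stack=[0] mem=[7,0,0,0]

Answer: 7 0 0 0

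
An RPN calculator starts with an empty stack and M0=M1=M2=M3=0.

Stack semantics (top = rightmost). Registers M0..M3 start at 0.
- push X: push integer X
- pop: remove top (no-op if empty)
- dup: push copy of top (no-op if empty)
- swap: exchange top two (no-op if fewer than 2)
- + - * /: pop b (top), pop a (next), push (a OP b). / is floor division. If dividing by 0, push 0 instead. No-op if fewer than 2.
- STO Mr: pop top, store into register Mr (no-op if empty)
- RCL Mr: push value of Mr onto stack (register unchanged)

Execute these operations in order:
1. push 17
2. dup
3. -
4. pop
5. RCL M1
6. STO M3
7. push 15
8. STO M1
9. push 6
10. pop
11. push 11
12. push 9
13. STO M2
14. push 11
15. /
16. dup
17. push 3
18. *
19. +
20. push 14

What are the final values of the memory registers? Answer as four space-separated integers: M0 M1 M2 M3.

After op 1 (push 17): stack=[17] mem=[0,0,0,0]
After op 2 (dup): stack=[17,17] mem=[0,0,0,0]
After op 3 (-): stack=[0] mem=[0,0,0,0]
After op 4 (pop): stack=[empty] mem=[0,0,0,0]
After op 5 (RCL M1): stack=[0] mem=[0,0,0,0]
After op 6 (STO M3): stack=[empty] mem=[0,0,0,0]
After op 7 (push 15): stack=[15] mem=[0,0,0,0]
After op 8 (STO M1): stack=[empty] mem=[0,15,0,0]
After op 9 (push 6): stack=[6] mem=[0,15,0,0]
After op 10 (pop): stack=[empty] mem=[0,15,0,0]
After op 11 (push 11): stack=[11] mem=[0,15,0,0]
After op 12 (push 9): stack=[11,9] mem=[0,15,0,0]
After op 13 (STO M2): stack=[11] mem=[0,15,9,0]
After op 14 (push 11): stack=[11,11] mem=[0,15,9,0]
After op 15 (/): stack=[1] mem=[0,15,9,0]
After op 16 (dup): stack=[1,1] mem=[0,15,9,0]
After op 17 (push 3): stack=[1,1,3] mem=[0,15,9,0]
After op 18 (*): stack=[1,3] mem=[0,15,9,0]
After op 19 (+): stack=[4] mem=[0,15,9,0]
After op 20 (push 14): stack=[4,14] mem=[0,15,9,0]

Answer: 0 15 9 0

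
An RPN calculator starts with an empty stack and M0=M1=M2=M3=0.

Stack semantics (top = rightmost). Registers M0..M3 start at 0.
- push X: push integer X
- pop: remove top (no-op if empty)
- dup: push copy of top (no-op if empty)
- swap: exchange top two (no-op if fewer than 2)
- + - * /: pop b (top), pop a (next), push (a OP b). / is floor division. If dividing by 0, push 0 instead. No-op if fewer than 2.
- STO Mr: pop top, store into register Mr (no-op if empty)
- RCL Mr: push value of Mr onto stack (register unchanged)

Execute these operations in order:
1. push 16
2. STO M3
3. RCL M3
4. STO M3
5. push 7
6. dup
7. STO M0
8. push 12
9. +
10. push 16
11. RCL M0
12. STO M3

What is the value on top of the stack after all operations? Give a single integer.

After op 1 (push 16): stack=[16] mem=[0,0,0,0]
After op 2 (STO M3): stack=[empty] mem=[0,0,0,16]
After op 3 (RCL M3): stack=[16] mem=[0,0,0,16]
After op 4 (STO M3): stack=[empty] mem=[0,0,0,16]
After op 5 (push 7): stack=[7] mem=[0,0,0,16]
After op 6 (dup): stack=[7,7] mem=[0,0,0,16]
After op 7 (STO M0): stack=[7] mem=[7,0,0,16]
After op 8 (push 12): stack=[7,12] mem=[7,0,0,16]
After op 9 (+): stack=[19] mem=[7,0,0,16]
After op 10 (push 16): stack=[19,16] mem=[7,0,0,16]
After op 11 (RCL M0): stack=[19,16,7] mem=[7,0,0,16]
After op 12 (STO M3): stack=[19,16] mem=[7,0,0,7]

Answer: 16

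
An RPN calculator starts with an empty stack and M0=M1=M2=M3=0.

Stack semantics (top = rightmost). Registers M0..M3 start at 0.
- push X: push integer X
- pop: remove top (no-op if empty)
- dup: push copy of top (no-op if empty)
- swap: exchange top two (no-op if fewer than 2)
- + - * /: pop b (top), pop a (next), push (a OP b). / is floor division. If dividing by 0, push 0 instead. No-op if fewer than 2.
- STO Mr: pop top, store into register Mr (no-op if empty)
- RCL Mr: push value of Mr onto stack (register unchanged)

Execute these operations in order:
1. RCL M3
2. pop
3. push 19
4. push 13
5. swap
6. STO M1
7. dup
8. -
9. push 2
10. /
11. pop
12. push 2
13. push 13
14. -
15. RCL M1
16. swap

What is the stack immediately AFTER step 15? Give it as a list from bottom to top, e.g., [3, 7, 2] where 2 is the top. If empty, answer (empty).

After op 1 (RCL M3): stack=[0] mem=[0,0,0,0]
After op 2 (pop): stack=[empty] mem=[0,0,0,0]
After op 3 (push 19): stack=[19] mem=[0,0,0,0]
After op 4 (push 13): stack=[19,13] mem=[0,0,0,0]
After op 5 (swap): stack=[13,19] mem=[0,0,0,0]
After op 6 (STO M1): stack=[13] mem=[0,19,0,0]
After op 7 (dup): stack=[13,13] mem=[0,19,0,0]
After op 8 (-): stack=[0] mem=[0,19,0,0]
After op 9 (push 2): stack=[0,2] mem=[0,19,0,0]
After op 10 (/): stack=[0] mem=[0,19,0,0]
After op 11 (pop): stack=[empty] mem=[0,19,0,0]
After op 12 (push 2): stack=[2] mem=[0,19,0,0]
After op 13 (push 13): stack=[2,13] mem=[0,19,0,0]
After op 14 (-): stack=[-11] mem=[0,19,0,0]
After op 15 (RCL M1): stack=[-11,19] mem=[0,19,0,0]

[-11, 19]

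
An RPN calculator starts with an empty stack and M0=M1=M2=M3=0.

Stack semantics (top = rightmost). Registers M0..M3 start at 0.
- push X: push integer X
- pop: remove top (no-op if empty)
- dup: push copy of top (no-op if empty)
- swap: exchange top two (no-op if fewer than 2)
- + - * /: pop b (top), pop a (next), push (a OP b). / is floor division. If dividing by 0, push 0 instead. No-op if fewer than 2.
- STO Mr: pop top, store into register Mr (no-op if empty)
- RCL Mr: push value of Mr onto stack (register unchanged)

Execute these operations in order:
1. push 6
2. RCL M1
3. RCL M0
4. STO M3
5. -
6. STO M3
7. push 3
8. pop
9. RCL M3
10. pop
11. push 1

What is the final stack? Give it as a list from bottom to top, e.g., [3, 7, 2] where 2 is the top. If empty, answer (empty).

After op 1 (push 6): stack=[6] mem=[0,0,0,0]
After op 2 (RCL M1): stack=[6,0] mem=[0,0,0,0]
After op 3 (RCL M0): stack=[6,0,0] mem=[0,0,0,0]
After op 4 (STO M3): stack=[6,0] mem=[0,0,0,0]
After op 5 (-): stack=[6] mem=[0,0,0,0]
After op 6 (STO M3): stack=[empty] mem=[0,0,0,6]
After op 7 (push 3): stack=[3] mem=[0,0,0,6]
After op 8 (pop): stack=[empty] mem=[0,0,0,6]
After op 9 (RCL M3): stack=[6] mem=[0,0,0,6]
After op 10 (pop): stack=[empty] mem=[0,0,0,6]
After op 11 (push 1): stack=[1] mem=[0,0,0,6]

Answer: [1]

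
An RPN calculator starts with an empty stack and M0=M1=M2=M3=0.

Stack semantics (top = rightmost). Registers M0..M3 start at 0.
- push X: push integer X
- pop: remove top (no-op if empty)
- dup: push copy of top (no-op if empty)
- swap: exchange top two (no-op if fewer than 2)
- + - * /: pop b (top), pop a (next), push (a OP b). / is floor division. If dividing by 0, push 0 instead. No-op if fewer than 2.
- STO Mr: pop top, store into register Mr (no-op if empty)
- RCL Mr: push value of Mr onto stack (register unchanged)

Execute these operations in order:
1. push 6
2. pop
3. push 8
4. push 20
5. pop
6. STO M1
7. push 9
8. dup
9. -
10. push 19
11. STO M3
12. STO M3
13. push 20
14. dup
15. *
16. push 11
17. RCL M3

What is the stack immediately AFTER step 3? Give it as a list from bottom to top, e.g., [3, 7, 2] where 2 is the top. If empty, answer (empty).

After op 1 (push 6): stack=[6] mem=[0,0,0,0]
After op 2 (pop): stack=[empty] mem=[0,0,0,0]
After op 3 (push 8): stack=[8] mem=[0,0,0,0]

[8]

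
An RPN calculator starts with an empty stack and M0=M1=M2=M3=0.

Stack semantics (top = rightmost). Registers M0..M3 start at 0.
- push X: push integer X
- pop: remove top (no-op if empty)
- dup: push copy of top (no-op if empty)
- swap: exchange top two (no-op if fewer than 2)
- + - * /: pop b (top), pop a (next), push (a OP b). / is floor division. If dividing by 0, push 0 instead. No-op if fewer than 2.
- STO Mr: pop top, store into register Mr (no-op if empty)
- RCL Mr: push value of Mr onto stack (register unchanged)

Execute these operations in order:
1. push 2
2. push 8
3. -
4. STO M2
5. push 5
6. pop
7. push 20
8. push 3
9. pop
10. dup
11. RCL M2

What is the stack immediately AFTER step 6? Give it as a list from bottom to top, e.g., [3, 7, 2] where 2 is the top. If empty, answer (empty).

After op 1 (push 2): stack=[2] mem=[0,0,0,0]
After op 2 (push 8): stack=[2,8] mem=[0,0,0,0]
After op 3 (-): stack=[-6] mem=[0,0,0,0]
After op 4 (STO M2): stack=[empty] mem=[0,0,-6,0]
After op 5 (push 5): stack=[5] mem=[0,0,-6,0]
After op 6 (pop): stack=[empty] mem=[0,0,-6,0]

(empty)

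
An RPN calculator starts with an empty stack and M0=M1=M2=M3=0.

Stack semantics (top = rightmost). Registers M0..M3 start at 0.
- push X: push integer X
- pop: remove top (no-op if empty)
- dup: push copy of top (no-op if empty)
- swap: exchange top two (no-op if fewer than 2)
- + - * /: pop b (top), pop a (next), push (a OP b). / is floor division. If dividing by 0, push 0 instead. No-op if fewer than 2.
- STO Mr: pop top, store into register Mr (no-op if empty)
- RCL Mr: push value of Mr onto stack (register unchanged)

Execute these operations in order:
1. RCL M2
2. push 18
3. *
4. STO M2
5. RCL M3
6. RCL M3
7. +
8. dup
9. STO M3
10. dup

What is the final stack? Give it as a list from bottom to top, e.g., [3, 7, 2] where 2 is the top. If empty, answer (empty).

After op 1 (RCL M2): stack=[0] mem=[0,0,0,0]
After op 2 (push 18): stack=[0,18] mem=[0,0,0,0]
After op 3 (*): stack=[0] mem=[0,0,0,0]
After op 4 (STO M2): stack=[empty] mem=[0,0,0,0]
After op 5 (RCL M3): stack=[0] mem=[0,0,0,0]
After op 6 (RCL M3): stack=[0,0] mem=[0,0,0,0]
After op 7 (+): stack=[0] mem=[0,0,0,0]
After op 8 (dup): stack=[0,0] mem=[0,0,0,0]
After op 9 (STO M3): stack=[0] mem=[0,0,0,0]
After op 10 (dup): stack=[0,0] mem=[0,0,0,0]

Answer: [0, 0]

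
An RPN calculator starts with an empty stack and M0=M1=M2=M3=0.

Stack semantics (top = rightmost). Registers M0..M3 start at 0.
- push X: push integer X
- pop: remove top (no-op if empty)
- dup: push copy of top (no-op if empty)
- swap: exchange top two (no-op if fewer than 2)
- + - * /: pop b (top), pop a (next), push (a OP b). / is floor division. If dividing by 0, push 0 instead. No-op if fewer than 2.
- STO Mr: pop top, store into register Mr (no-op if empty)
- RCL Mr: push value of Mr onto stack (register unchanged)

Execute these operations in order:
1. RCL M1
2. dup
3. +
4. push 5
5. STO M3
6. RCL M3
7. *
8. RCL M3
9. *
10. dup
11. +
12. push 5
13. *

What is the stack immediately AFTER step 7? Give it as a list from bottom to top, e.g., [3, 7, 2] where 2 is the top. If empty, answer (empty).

After op 1 (RCL M1): stack=[0] mem=[0,0,0,0]
After op 2 (dup): stack=[0,0] mem=[0,0,0,0]
After op 3 (+): stack=[0] mem=[0,0,0,0]
After op 4 (push 5): stack=[0,5] mem=[0,0,0,0]
After op 5 (STO M3): stack=[0] mem=[0,0,0,5]
After op 6 (RCL M3): stack=[0,5] mem=[0,0,0,5]
After op 7 (*): stack=[0] mem=[0,0,0,5]

[0]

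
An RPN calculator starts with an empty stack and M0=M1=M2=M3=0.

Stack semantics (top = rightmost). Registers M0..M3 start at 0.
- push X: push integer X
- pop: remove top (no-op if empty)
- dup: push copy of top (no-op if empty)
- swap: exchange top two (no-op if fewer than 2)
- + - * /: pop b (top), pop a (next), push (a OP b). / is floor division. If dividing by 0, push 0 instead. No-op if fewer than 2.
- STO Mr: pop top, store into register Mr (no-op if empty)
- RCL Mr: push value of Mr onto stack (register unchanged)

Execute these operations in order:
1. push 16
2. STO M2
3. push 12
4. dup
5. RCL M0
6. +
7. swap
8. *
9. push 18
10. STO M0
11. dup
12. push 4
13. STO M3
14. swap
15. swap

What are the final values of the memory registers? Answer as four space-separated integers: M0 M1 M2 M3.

After op 1 (push 16): stack=[16] mem=[0,0,0,0]
After op 2 (STO M2): stack=[empty] mem=[0,0,16,0]
After op 3 (push 12): stack=[12] mem=[0,0,16,0]
After op 4 (dup): stack=[12,12] mem=[0,0,16,0]
After op 5 (RCL M0): stack=[12,12,0] mem=[0,0,16,0]
After op 6 (+): stack=[12,12] mem=[0,0,16,0]
After op 7 (swap): stack=[12,12] mem=[0,0,16,0]
After op 8 (*): stack=[144] mem=[0,0,16,0]
After op 9 (push 18): stack=[144,18] mem=[0,0,16,0]
After op 10 (STO M0): stack=[144] mem=[18,0,16,0]
After op 11 (dup): stack=[144,144] mem=[18,0,16,0]
After op 12 (push 4): stack=[144,144,4] mem=[18,0,16,0]
After op 13 (STO M3): stack=[144,144] mem=[18,0,16,4]
After op 14 (swap): stack=[144,144] mem=[18,0,16,4]
After op 15 (swap): stack=[144,144] mem=[18,0,16,4]

Answer: 18 0 16 4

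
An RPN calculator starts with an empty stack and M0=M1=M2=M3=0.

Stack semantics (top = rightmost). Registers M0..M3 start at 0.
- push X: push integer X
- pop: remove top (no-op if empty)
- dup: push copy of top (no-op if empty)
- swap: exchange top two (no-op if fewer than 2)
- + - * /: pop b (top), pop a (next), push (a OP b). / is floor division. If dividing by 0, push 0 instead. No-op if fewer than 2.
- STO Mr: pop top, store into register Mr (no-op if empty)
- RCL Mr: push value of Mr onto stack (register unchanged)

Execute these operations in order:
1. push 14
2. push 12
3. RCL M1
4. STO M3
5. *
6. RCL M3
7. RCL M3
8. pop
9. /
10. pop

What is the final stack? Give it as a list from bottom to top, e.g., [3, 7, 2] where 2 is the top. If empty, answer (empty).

Answer: (empty)

Derivation:
After op 1 (push 14): stack=[14] mem=[0,0,0,0]
After op 2 (push 12): stack=[14,12] mem=[0,0,0,0]
After op 3 (RCL M1): stack=[14,12,0] mem=[0,0,0,0]
After op 4 (STO M3): stack=[14,12] mem=[0,0,0,0]
After op 5 (*): stack=[168] mem=[0,0,0,0]
After op 6 (RCL M3): stack=[168,0] mem=[0,0,0,0]
After op 7 (RCL M3): stack=[168,0,0] mem=[0,0,0,0]
After op 8 (pop): stack=[168,0] mem=[0,0,0,0]
After op 9 (/): stack=[0] mem=[0,0,0,0]
After op 10 (pop): stack=[empty] mem=[0,0,0,0]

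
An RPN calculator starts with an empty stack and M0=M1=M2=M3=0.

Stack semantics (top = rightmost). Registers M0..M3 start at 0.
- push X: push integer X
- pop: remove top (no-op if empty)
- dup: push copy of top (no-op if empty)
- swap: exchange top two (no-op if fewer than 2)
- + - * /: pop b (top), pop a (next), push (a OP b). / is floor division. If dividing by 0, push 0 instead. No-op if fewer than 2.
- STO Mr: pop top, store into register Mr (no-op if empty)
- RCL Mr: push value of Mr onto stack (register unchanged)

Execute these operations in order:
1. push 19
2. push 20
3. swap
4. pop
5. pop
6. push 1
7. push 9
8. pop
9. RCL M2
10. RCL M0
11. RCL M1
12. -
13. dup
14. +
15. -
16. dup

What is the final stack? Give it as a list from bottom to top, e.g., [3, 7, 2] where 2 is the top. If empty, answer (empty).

Answer: [1, 0, 0]

Derivation:
After op 1 (push 19): stack=[19] mem=[0,0,0,0]
After op 2 (push 20): stack=[19,20] mem=[0,0,0,0]
After op 3 (swap): stack=[20,19] mem=[0,0,0,0]
After op 4 (pop): stack=[20] mem=[0,0,0,0]
After op 5 (pop): stack=[empty] mem=[0,0,0,0]
After op 6 (push 1): stack=[1] mem=[0,0,0,0]
After op 7 (push 9): stack=[1,9] mem=[0,0,0,0]
After op 8 (pop): stack=[1] mem=[0,0,0,0]
After op 9 (RCL M2): stack=[1,0] mem=[0,0,0,0]
After op 10 (RCL M0): stack=[1,0,0] mem=[0,0,0,0]
After op 11 (RCL M1): stack=[1,0,0,0] mem=[0,0,0,0]
After op 12 (-): stack=[1,0,0] mem=[0,0,0,0]
After op 13 (dup): stack=[1,0,0,0] mem=[0,0,0,0]
After op 14 (+): stack=[1,0,0] mem=[0,0,0,0]
After op 15 (-): stack=[1,0] mem=[0,0,0,0]
After op 16 (dup): stack=[1,0,0] mem=[0,0,0,0]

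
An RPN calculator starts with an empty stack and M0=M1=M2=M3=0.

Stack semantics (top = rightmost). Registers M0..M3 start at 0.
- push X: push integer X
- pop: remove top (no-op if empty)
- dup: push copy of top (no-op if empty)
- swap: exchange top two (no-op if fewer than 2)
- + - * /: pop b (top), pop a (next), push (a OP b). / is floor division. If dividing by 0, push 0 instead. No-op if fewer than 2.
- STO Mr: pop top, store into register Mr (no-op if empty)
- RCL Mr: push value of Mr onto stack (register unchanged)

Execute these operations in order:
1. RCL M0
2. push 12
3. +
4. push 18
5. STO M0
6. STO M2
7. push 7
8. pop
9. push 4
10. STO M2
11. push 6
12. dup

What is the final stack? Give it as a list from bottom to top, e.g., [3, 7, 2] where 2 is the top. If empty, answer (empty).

After op 1 (RCL M0): stack=[0] mem=[0,0,0,0]
After op 2 (push 12): stack=[0,12] mem=[0,0,0,0]
After op 3 (+): stack=[12] mem=[0,0,0,0]
After op 4 (push 18): stack=[12,18] mem=[0,0,0,0]
After op 5 (STO M0): stack=[12] mem=[18,0,0,0]
After op 6 (STO M2): stack=[empty] mem=[18,0,12,0]
After op 7 (push 7): stack=[7] mem=[18,0,12,0]
After op 8 (pop): stack=[empty] mem=[18,0,12,0]
After op 9 (push 4): stack=[4] mem=[18,0,12,0]
After op 10 (STO M2): stack=[empty] mem=[18,0,4,0]
After op 11 (push 6): stack=[6] mem=[18,0,4,0]
After op 12 (dup): stack=[6,6] mem=[18,0,4,0]

Answer: [6, 6]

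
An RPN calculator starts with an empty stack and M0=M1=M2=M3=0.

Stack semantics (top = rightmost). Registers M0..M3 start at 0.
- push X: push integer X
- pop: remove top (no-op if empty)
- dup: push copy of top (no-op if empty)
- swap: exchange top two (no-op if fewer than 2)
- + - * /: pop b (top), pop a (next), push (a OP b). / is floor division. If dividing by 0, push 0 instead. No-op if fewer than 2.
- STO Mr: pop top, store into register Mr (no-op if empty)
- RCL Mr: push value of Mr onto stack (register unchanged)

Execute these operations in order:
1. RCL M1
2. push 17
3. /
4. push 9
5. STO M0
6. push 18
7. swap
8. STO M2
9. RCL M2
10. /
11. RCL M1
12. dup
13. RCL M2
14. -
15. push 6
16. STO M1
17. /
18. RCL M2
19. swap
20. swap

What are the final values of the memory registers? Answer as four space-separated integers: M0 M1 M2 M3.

After op 1 (RCL M1): stack=[0] mem=[0,0,0,0]
After op 2 (push 17): stack=[0,17] mem=[0,0,0,0]
After op 3 (/): stack=[0] mem=[0,0,0,0]
After op 4 (push 9): stack=[0,9] mem=[0,0,0,0]
After op 5 (STO M0): stack=[0] mem=[9,0,0,0]
After op 6 (push 18): stack=[0,18] mem=[9,0,0,0]
After op 7 (swap): stack=[18,0] mem=[9,0,0,0]
After op 8 (STO M2): stack=[18] mem=[9,0,0,0]
After op 9 (RCL M2): stack=[18,0] mem=[9,0,0,0]
After op 10 (/): stack=[0] mem=[9,0,0,0]
After op 11 (RCL M1): stack=[0,0] mem=[9,0,0,0]
After op 12 (dup): stack=[0,0,0] mem=[9,0,0,0]
After op 13 (RCL M2): stack=[0,0,0,0] mem=[9,0,0,0]
After op 14 (-): stack=[0,0,0] mem=[9,0,0,0]
After op 15 (push 6): stack=[0,0,0,6] mem=[9,0,0,0]
After op 16 (STO M1): stack=[0,0,0] mem=[9,6,0,0]
After op 17 (/): stack=[0,0] mem=[9,6,0,0]
After op 18 (RCL M2): stack=[0,0,0] mem=[9,6,0,0]
After op 19 (swap): stack=[0,0,0] mem=[9,6,0,0]
After op 20 (swap): stack=[0,0,0] mem=[9,6,0,0]

Answer: 9 6 0 0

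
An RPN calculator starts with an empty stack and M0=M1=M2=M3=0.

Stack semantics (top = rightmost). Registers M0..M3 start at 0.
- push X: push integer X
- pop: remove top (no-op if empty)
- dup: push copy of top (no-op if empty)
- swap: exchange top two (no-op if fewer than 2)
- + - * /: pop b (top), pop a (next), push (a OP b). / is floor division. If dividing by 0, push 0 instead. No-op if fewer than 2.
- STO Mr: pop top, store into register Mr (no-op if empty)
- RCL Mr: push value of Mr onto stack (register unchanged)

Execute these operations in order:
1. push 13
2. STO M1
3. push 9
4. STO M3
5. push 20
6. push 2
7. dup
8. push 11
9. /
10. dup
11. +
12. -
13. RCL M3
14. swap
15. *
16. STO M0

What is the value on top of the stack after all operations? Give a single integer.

Answer: 20

Derivation:
After op 1 (push 13): stack=[13] mem=[0,0,0,0]
After op 2 (STO M1): stack=[empty] mem=[0,13,0,0]
After op 3 (push 9): stack=[9] mem=[0,13,0,0]
After op 4 (STO M3): stack=[empty] mem=[0,13,0,9]
After op 5 (push 20): stack=[20] mem=[0,13,0,9]
After op 6 (push 2): stack=[20,2] mem=[0,13,0,9]
After op 7 (dup): stack=[20,2,2] mem=[0,13,0,9]
After op 8 (push 11): stack=[20,2,2,11] mem=[0,13,0,9]
After op 9 (/): stack=[20,2,0] mem=[0,13,0,9]
After op 10 (dup): stack=[20,2,0,0] mem=[0,13,0,9]
After op 11 (+): stack=[20,2,0] mem=[0,13,0,9]
After op 12 (-): stack=[20,2] mem=[0,13,0,9]
After op 13 (RCL M3): stack=[20,2,9] mem=[0,13,0,9]
After op 14 (swap): stack=[20,9,2] mem=[0,13,0,9]
After op 15 (*): stack=[20,18] mem=[0,13,0,9]
After op 16 (STO M0): stack=[20] mem=[18,13,0,9]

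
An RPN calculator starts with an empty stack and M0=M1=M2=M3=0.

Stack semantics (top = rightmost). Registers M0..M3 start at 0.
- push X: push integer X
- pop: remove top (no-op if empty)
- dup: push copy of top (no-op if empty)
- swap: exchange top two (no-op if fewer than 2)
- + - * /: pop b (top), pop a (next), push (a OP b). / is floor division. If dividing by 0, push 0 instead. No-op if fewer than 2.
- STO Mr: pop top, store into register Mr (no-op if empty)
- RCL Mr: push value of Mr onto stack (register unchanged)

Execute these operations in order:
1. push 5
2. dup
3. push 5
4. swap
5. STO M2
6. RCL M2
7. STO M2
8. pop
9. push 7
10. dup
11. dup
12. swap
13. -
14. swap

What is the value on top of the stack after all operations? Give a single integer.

After op 1 (push 5): stack=[5] mem=[0,0,0,0]
After op 2 (dup): stack=[5,5] mem=[0,0,0,0]
After op 3 (push 5): stack=[5,5,5] mem=[0,0,0,0]
After op 4 (swap): stack=[5,5,5] mem=[0,0,0,0]
After op 5 (STO M2): stack=[5,5] mem=[0,0,5,0]
After op 6 (RCL M2): stack=[5,5,5] mem=[0,0,5,0]
After op 7 (STO M2): stack=[5,5] mem=[0,0,5,0]
After op 8 (pop): stack=[5] mem=[0,0,5,0]
After op 9 (push 7): stack=[5,7] mem=[0,0,5,0]
After op 10 (dup): stack=[5,7,7] mem=[0,0,5,0]
After op 11 (dup): stack=[5,7,7,7] mem=[0,0,5,0]
After op 12 (swap): stack=[5,7,7,7] mem=[0,0,5,0]
After op 13 (-): stack=[5,7,0] mem=[0,0,5,0]
After op 14 (swap): stack=[5,0,7] mem=[0,0,5,0]

Answer: 7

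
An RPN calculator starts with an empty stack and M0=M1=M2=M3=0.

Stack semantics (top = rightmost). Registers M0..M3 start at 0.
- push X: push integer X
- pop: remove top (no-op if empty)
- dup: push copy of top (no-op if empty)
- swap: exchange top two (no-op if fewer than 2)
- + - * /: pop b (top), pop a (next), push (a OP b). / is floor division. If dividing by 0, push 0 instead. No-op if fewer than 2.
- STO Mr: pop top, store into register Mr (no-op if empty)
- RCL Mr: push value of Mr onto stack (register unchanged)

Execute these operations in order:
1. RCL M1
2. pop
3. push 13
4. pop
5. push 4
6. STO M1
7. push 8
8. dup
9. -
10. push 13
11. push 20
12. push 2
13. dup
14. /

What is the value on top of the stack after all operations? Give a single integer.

Answer: 1

Derivation:
After op 1 (RCL M1): stack=[0] mem=[0,0,0,0]
After op 2 (pop): stack=[empty] mem=[0,0,0,0]
After op 3 (push 13): stack=[13] mem=[0,0,0,0]
After op 4 (pop): stack=[empty] mem=[0,0,0,0]
After op 5 (push 4): stack=[4] mem=[0,0,0,0]
After op 6 (STO M1): stack=[empty] mem=[0,4,0,0]
After op 7 (push 8): stack=[8] mem=[0,4,0,0]
After op 8 (dup): stack=[8,8] mem=[0,4,0,0]
After op 9 (-): stack=[0] mem=[0,4,0,0]
After op 10 (push 13): stack=[0,13] mem=[0,4,0,0]
After op 11 (push 20): stack=[0,13,20] mem=[0,4,0,0]
After op 12 (push 2): stack=[0,13,20,2] mem=[0,4,0,0]
After op 13 (dup): stack=[0,13,20,2,2] mem=[0,4,0,0]
After op 14 (/): stack=[0,13,20,1] mem=[0,4,0,0]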